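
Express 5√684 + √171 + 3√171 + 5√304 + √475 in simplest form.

5√684 = 30*√19; √171 = 3*√19; 3√171 = 9*√19; 5√304 = 20*√19; √475 = 5*√19
Combine: (30 + 3 + 9 + 20 + 5)·√19 = 67*√19

67*√19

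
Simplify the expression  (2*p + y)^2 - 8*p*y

Expanding gives 4*p^2 - 4*p*y + y^2, a perfect square.

(2*p - y)^2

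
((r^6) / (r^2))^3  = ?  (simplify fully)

r^12

Inside the bracket: r^4
Raise to the power 3: r^12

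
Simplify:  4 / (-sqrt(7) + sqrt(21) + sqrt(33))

Group as (sqrt(21) + sqrt(33)) - sqrt(7); multiply by (sqrt(21) + sqrt(33)) + sqrt(7), then rationalise the remaining surd.

(-188*sqrt(7) - 20*sqrt(33) + 76*sqrt(21) + 168*sqrt(11))/563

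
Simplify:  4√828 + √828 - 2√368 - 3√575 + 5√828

4√828 = 24*√23; √828 = 6*√23; 2√368 = 8*√23; 3√575 = 15*√23; 5√828 = 30*√23
Combine: (24 + 6 - 8 - 15 + 30)·√23 = 37*√23

37*√23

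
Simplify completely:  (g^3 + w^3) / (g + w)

g^2 - g*w + w^2

Apply the sum-of-cubes factorisation and cancel (g + w).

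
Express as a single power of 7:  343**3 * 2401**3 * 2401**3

7**33

343**3 = 7**9; 2401**3 = 7**12; 2401**3 = 7**12
Combine exponents: 7**33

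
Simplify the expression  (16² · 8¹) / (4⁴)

2^3

16² = 2^8; 8¹ = 2^3; 4⁴ = 2^8
Combine exponents: 2^3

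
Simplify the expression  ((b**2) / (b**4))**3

b**(-6)

Inside the bracket: (b**-2)
Raise to the power 3: (b**-6)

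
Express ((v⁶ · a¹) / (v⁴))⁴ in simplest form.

Inside the bracket: v² · a¹
Raise to the power 4: v⁸ · a⁴

a⁴*v⁸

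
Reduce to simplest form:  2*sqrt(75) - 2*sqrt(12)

6*sqrt(3)

2*sqrt(75) = 10*sqrt(3); 2*sqrt(12) = 4*sqrt(3)
Combine: (10 - 4)·sqrt(3) = 6*sqrt(3)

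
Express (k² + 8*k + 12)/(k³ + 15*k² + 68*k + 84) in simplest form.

Factor: k² + 8*k + 12 = (k + 2)·(k + 6);  k³ + 15*k² + 68*k + 84 = (k + 2)·(k + 6)·(k + 7)
Cancel the common factors (k + 2), (k + 6).

1/(k + 7)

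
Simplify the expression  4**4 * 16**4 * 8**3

4**4 = 2**8; 16**4 = 2**16; 8**3 = 2**9
Combine exponents: 2**33

2**33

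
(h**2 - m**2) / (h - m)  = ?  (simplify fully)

Difference of squares: factor out (h - m).

h + m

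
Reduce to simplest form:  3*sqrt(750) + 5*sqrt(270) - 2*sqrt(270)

3*sqrt(750) = 15*sqrt(30); 5*sqrt(270) = 15*sqrt(30); 2*sqrt(270) = 6*sqrt(30)
Combine: (15 + 15 - 6)·sqrt(30) = 24*sqrt(30)

24*sqrt(30)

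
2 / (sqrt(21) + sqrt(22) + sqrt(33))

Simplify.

Group as (sqrt(21) + sqrt(22)) + sqrt(33); multiply by (sqrt(21) + sqrt(22)) - sqrt(33), then rationalise the remaining surd.

(-33*sqrt(14) + 5*sqrt(33) + 16*sqrt(22) + 17*sqrt(21))/437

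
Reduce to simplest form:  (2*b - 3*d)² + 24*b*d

(2*b + 3*d)²

Expand the square and combine the 24*b*d term.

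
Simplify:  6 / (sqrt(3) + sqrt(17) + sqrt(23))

(-4*sqrt(1173) - 6*sqrt(23) + 18*sqrt(17) + 74*sqrt(3))/65

Group as (sqrt(17) + sqrt(23)) + sqrt(3); multiply by (sqrt(17) + sqrt(23)) - sqrt(3), then rationalise the remaining surd.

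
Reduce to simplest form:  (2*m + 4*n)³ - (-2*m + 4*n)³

16*m*(m² + 12*n²)

Binomially expand both and collect terms in (4*n), (2*m).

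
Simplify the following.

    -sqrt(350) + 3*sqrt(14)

-2*sqrt(14)

sqrt(350) = 5*sqrt(14); 3*sqrt(14) = 3*sqrt(14)
Combine: (-5 + 3)·sqrt(14) = -2*sqrt(14)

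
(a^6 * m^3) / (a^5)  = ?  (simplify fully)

a*m^3

Quotient: a^1 * m^3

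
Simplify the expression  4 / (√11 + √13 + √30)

(-√4290 - 3*√30 + 14*√13 + 16*√11)/67

Group as (√13 + √30) + √11; multiply by (√13 + √30) - √11, then rationalise the remaining surd.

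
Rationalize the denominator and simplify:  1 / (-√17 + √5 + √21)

Group as (√5 + √21) - √17; multiply by (√5 + √21) + √17, then rationalise the remaining surd.

(-9*√17 + √21 + 33*√5 + 2*√1785)/339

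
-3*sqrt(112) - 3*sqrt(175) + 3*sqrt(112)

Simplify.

-15*sqrt(7)

3*sqrt(112) = 12*sqrt(7); 3*sqrt(175) = 15*sqrt(7); 3*sqrt(112) = 12*sqrt(7)
Combine: (-12 - 15 + 12)·sqrt(7) = -15*sqrt(7)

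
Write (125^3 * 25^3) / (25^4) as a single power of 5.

125^3 = 5^9; 25^3 = 5^6; 25^4 = 5^8
Combine exponents: 5^7

5^7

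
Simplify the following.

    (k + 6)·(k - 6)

k² - 36

(k)^2 - (6)^2 = k² - 36.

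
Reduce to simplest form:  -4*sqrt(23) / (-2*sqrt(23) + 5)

(20*sqrt(23) + 184)/67

Multiply numerator and denominator by 5 + 2*sqrt(23).
Denominator becomes -67; numerator becomes -184 - 20*sqrt(23).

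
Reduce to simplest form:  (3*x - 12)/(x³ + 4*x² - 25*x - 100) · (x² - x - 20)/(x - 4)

Factor: 3*x - 12 = 3·(x - 4);  x³ + 4*x² - 25*x - 100 = (x + 4)·(x - 5)·(x + 5);  x² - x - 20 = (x + 4)·(x - 5)
Cancel the common factors (x + 4), (x - 4), (x - 5).

3/(x + 5)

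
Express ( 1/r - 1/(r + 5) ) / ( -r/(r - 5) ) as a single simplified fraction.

(-5*r + 25)/(r^3 + 5*r^2)

Numerator: 1/r - 1/(r + 5) = 5/(r^2 + 5*r)
Denominator: -r/(r - 5) = -r/(r - 5)
Divide: (5/(r^2 + 5*r)) · (-(r - 5)/r) = (-5*r + 25)/(r^3 + 5*r^2)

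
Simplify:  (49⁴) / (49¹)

7^6

49⁴ = 7^8; 49¹ = 7^2
Combine exponents: 7^6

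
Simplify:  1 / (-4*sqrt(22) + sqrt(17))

(-4*sqrt(22) - sqrt(17))/335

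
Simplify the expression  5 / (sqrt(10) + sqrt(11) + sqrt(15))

(-25*sqrt(66) + 15*sqrt(15) + 35*sqrt(11) + 40*sqrt(10))/202

Group as (sqrt(10) + sqrt(11)) + sqrt(15); multiply by (sqrt(10) + sqrt(11)) - sqrt(15), then rationalise the remaining surd.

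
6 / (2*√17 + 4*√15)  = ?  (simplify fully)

(-3*√17 + 6*√15)/43

Multiply numerator and denominator by -2*√17 + 4*√15.
Denominator becomes 172; numerator becomes -12*√17 + 24*√15.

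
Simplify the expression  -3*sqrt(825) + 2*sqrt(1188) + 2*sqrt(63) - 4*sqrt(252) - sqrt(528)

-18*sqrt(7) - 7*sqrt(33)

3*sqrt(825) = 15*sqrt(33); 2*sqrt(1188) = 12*sqrt(33); 2*sqrt(63) = 6*sqrt(7); 4*sqrt(252) = 24*sqrt(7); sqrt(528) = 4*sqrt(33)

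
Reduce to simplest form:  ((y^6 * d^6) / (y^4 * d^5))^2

Inside the bracket: y^2 * d^1
Raise to the power 2: y^4 * d^2

d^2*y^4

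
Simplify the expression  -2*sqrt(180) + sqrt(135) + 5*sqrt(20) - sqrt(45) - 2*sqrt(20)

-9*sqrt(5) + 3*sqrt(15)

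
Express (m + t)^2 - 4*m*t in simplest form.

(m - t)^2

After expansion: m^2 - 2*m*t + t^2 — a perfect-square trinomial.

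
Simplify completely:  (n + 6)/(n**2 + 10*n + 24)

Factor: n**2 + 10*n + 24 = (n + 4)*(n + 6)
Cancel the common factor (n + 6).

1/(n + 4)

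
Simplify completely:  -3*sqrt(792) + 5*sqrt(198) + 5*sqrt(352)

3*sqrt(792) = 18*sqrt(22); 5*sqrt(198) = 15*sqrt(22); 5*sqrt(352) = 20*sqrt(22)
Combine: (-18 + 15 + 20)·sqrt(22) = 17*sqrt(22)

17*sqrt(22)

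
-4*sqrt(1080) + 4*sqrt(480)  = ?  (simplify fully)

4*sqrt(1080) = 24*sqrt(30); 4*sqrt(480) = 16*sqrt(30)
Combine: (-24 + 16)·sqrt(30) = -8*sqrt(30)

-8*sqrt(30)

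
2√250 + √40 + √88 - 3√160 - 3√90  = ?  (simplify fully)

2√250 = 10*√10; √40 = 2*√10; √88 = 2*√22; 3√160 = 12*√10; 3√90 = 9*√10

-9*√10 + 2*√22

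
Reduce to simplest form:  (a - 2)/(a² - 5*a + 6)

Factor: a² - 5*a + 6 = (a - 2)·(a - 3)
Cancel the common factor (a - 2).

1/(a - 3)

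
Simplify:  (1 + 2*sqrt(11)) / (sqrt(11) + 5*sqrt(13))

(-22 - sqrt(11) + 5*sqrt(13) + 10*sqrt(143))/314

Multiply numerator and denominator by -5*sqrt(13) + sqrt(11).
Denominator becomes -314; numerator becomes -10*sqrt(143) - 5*sqrt(13) + sqrt(11) + 22.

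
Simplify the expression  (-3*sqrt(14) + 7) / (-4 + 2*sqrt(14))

Multiply numerator and denominator by -2*sqrt(14) - 4.
Denominator becomes -40; numerator becomes -2*sqrt(14) + 56.

(-28 + sqrt(14))/20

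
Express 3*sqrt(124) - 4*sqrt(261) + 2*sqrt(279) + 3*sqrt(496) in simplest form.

-12*sqrt(29) + 24*sqrt(31)

3*sqrt(124) = 6*sqrt(31); 4*sqrt(261) = 12*sqrt(29); 2*sqrt(279) = 6*sqrt(31); 3*sqrt(496) = 12*sqrt(31)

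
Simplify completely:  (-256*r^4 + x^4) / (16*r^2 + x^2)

-16*r^2 + x^2

Factor x^4 - (4*r)^4 and cancel (16*r^2 + x^2).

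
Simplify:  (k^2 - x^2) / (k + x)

Factor k^2 - x^2 and cancel (k + x).

k - x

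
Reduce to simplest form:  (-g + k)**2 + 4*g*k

Expand the square and combine the 4*g*k term.

(g + k)**2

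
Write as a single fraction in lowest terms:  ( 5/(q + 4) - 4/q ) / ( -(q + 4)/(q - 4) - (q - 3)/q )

Numerator: 5/(q + 4) - 4/q = (q - 16)/(q^2 + 4*q)
Denominator: -(q + 4)/(q - 4) - (q - 3)/q = (-2*q^2 + 3*q - 12)/(q^2 - 4*q)
Divide: ((q - 16)/(q^2 + 4*q)) · ((q^2 - 4*q)/(-2*q^2 + 3*q - 12)) = (-q^2 + 20*q - 64)/(2*q^3 + 5*q^2 + 48)

(-q^2 + 20*q - 64)/(2*q^3 + 5*q^2 + 48)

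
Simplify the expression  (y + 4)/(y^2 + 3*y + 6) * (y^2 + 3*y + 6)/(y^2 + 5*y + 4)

Factor: y^2 + 5*y + 4 = (y + 4)*(y + 1)
Cancel the common factors (y^2 + 3*y + 6), (y + 4).

1/(y + 1)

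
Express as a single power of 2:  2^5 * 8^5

2^20

2^5 = 2^5; 8^5 = 2^15
Combine exponents: 2^20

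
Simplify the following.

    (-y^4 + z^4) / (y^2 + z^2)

Difference of fourth powers: factor out (y^2 + z^2).

-y^2 + z^2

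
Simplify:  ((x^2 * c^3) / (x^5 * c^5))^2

1/(c^4*x^6)

Inside the bracket: (x^-3) * (c^-2)
Raise to the power 2: (x^-6) * (c^-4)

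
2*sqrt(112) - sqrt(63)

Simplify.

5*sqrt(7)

2*sqrt(112) = 8*sqrt(7); sqrt(63) = 3*sqrt(7)
Combine: (8 - 3)·sqrt(7) = 5*sqrt(7)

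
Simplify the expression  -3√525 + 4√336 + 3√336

13*√21

3√525 = 15*√21; 4√336 = 16*√21; 3√336 = 12*√21
Combine: (-15 + 16 + 12)·√21 = 13*√21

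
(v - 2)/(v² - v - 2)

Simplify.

1/(v + 1)

Factor: v² - v - 2 = (v - 2)·(v + 1)
Cancel the common factor (v - 2).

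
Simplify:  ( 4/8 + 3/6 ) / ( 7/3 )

Numerator: 4/8 + 3/6 = 1
Denominator: 7/3 = 7/3
Divide: (1) · (3/7) = 3/7

3/7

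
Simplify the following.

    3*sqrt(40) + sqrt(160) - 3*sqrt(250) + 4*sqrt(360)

3*sqrt(40) = 6*sqrt(10); sqrt(160) = 4*sqrt(10); 3*sqrt(250) = 15*sqrt(10); 4*sqrt(360) = 24*sqrt(10)
Combine: (6 + 4 - 15 + 24)·sqrt(10) = 19*sqrt(10)

19*sqrt(10)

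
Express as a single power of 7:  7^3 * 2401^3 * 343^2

7^21

7^3 = 7^3; 2401^3 = 7^12; 343^2 = 7^6
Combine exponents: 7^21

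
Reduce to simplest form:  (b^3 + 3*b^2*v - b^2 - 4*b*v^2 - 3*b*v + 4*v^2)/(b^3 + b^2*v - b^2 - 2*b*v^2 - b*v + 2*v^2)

(b + 4*v)/(b + 2*v)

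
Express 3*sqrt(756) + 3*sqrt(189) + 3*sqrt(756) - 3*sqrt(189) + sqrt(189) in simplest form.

3*sqrt(756) = 18*sqrt(21); 3*sqrt(189) = 9*sqrt(21); 3*sqrt(756) = 18*sqrt(21); 3*sqrt(189) = 9*sqrt(21); sqrt(189) = 3*sqrt(21)
Combine: (18 + 9 + 18 - 9 + 3)·sqrt(21) = 39*sqrt(21)

39*sqrt(21)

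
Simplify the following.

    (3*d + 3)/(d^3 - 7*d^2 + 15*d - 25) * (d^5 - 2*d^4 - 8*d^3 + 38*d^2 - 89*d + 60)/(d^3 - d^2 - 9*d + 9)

(3*d^2 + 15*d + 12)/(d^2 - 2*d - 15)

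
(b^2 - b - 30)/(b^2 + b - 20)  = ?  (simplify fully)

(b - 6)/(b - 4)

Factor: b^2 - b - 30 = (b - 6)*(b + 5);  b^2 + b - 20 = (b + 5)*(b - 4)
Cancel the common factor (b + 5).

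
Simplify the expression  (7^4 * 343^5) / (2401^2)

7^11

7^4 = 7^4; 343^5 = 7^15; 2401^2 = 7^8
Combine exponents: 7^11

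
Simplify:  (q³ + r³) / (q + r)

Apply the sum-of-cubes factorisation and cancel (q + r).

q² - q*r + r²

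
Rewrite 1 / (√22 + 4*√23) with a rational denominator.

(-√22 + 4*√23)/346

Multiply numerator and denominator by -4*√23 + √22.
Denominator becomes -346; numerator becomes -4*√23 + √22.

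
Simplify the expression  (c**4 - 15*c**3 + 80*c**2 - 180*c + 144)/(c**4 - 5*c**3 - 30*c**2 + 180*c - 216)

Factor: c**4 - 15*c**3 + 80*c**2 - 180*c + 144 = (c - 3)*(c - 2)*(c - 4)*(c - 6);  c**4 - 5*c**3 - 30*c**2 + 180*c - 216 = (c - 3)*(c - 6)*(c - 2)*(c + 6)
Cancel the common factors (c - 2), (c - 3), (c - 6).

(c - 4)/(c + 6)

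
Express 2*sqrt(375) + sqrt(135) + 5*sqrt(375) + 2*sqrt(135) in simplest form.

2*sqrt(375) = 10*sqrt(15); sqrt(135) = 3*sqrt(15); 5*sqrt(375) = 25*sqrt(15); 2*sqrt(135) = 6*sqrt(15)
Combine: (10 + 3 + 25 + 6)·sqrt(15) = 44*sqrt(15)

44*sqrt(15)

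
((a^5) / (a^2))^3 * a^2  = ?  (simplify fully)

Inside the bracket: a^3
Raise to the power 3: a^9
Multiply by a^2: add exponents.

a^11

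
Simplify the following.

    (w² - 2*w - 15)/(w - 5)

w + 3

Factor: w² - 2*w - 15 = (w - 5)·(w + 3)
Cancel the common factor (w - 5).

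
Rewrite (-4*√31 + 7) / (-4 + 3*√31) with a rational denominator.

Multiply numerator and denominator by -3*√31 - 4.
Denominator becomes -263; numerator becomes -5*√31 + 344.

(-344 + 5*√31)/263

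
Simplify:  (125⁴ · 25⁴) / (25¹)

125⁴ = 5^12; 25⁴ = 5^8; 25¹ = 5^2
Combine exponents: 5^18

5^18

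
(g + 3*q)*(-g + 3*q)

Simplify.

-g^2 + 9*q^2

Difference of squares with P = 3*q, Q = g.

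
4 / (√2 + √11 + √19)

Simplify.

Group as (√2 + √11) + √19; multiply by (√2 + √11) - √19, then rationalise the remaining surd.

(-2*√418 - 6*√19 + 10*√11 + 28*√2)/13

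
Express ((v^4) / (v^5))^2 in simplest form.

v^(-2)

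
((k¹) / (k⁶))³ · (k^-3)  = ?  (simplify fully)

Inside the bracket: (k^-5)
Raise to the power 3: (k^-15)
Multiply by (k^-3): add exponents.

k^(-18)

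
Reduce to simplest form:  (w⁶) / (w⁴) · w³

Quotient: w²
Multiply by w³: add exponents.

w⁵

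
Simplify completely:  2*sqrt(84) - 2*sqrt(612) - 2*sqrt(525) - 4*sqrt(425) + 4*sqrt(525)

-32*sqrt(17) + 14*sqrt(21)

2*sqrt(84) = 4*sqrt(21); 2*sqrt(612) = 12*sqrt(17); 2*sqrt(525) = 10*sqrt(21); 4*sqrt(425) = 20*sqrt(17); 4*sqrt(525) = 20*sqrt(21)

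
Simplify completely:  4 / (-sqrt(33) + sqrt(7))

Multiply numerator and denominator by sqrt(7) + sqrt(33).
Denominator becomes -26; numerator becomes 4*sqrt(7) + 4*sqrt(33).

(-2*sqrt(33) - 2*sqrt(7))/13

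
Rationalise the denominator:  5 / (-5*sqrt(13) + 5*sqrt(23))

(sqrt(13) + sqrt(23))/10

Multiply numerator and denominator by 5*sqrt(13) + 5*sqrt(23).
Denominator becomes 250; numerator becomes 25*sqrt(13) + 25*sqrt(23).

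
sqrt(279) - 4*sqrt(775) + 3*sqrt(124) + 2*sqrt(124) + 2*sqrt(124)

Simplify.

-3*sqrt(31)

sqrt(279) = 3*sqrt(31); 4*sqrt(775) = 20*sqrt(31); 3*sqrt(124) = 6*sqrt(31); 2*sqrt(124) = 4*sqrt(31); 2*sqrt(124) = 4*sqrt(31)
Combine: (3 - 20 + 6 + 4 + 4)·sqrt(31) = -3*sqrt(31)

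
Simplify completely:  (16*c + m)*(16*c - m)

Product of conjugates: (P+Q)(P-Q) = P^2 - Q^2.

256*c^2 - m^2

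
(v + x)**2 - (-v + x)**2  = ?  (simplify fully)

Write as f(x,v) - f(x,-v) and expand.

4*v*x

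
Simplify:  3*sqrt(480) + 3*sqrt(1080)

3*sqrt(480) = 12*sqrt(30); 3*sqrt(1080) = 18*sqrt(30)
Combine: (12 + 18)·sqrt(30) = 30*sqrt(30)

30*sqrt(30)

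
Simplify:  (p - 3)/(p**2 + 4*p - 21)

Factor: p**2 + 4*p - 21 = (p + 7)*(p - 3)
Cancel the common factor (p - 3).

1/(p + 7)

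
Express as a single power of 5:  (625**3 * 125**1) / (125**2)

625**3 = 5**12; 125**1 = 5**3; 125**2 = 5**6
Combine exponents: 5**9

5**9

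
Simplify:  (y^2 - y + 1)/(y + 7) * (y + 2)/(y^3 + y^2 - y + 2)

Factor: y^3 + y^2 - y + 2 = (y^2 - y + 1)*(y + 2)
Cancel the common factors (y^2 - y + 1), (y + 2).

1/(y + 7)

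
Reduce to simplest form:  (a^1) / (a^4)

a^(-3)

Quotient: (a^-3)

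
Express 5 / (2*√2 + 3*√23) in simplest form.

Multiply numerator and denominator by -3*√23 + 2*√2.
Denominator becomes -199; numerator becomes -15*√23 + 10*√2.

(-10*√2 + 15*√23)/199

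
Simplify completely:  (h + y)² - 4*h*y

Expanding gives h² - 2*h*y + y², a perfect square.

(h - y)²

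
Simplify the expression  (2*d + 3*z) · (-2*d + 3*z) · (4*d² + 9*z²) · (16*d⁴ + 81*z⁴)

Pair the conjugate factors: ((3*z)+(2*d))((3*z)-(2*d)) = -4*d² + 9*z², then repeat with the next factor.

-256*d⁸ + 6561*z⁸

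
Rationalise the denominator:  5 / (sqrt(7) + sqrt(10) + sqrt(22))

Group as (sqrt(10) + sqrt(22)) + sqrt(7); multiply by (sqrt(10) + sqrt(22)) - sqrt(7), then rationalise the remaining surd.

(-4*sqrt(385) - 5*sqrt(22) + 19*sqrt(10) + 25*sqrt(7))/51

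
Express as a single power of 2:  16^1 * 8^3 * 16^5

2^33

16^1 = 2^4; 8^3 = 2^9; 16^5 = 2^20
Combine exponents: 2^33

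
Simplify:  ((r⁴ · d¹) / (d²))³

Inside the bracket: r⁴ · (d^-1)
Raise to the power 3: r^12 · (d^-3)

r^12/d³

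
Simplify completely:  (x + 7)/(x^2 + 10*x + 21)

1/(x + 3)

Factor: x^2 + 10*x + 21 = (x + 3)*(x + 7)
Cancel the common factor (x + 7).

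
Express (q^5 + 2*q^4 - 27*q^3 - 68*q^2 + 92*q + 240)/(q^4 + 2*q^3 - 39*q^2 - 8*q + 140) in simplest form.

Factor: q^5 + 2*q^4 - 27*q^3 - 68*q^2 + 92*q + 240 = (q + 3)*(q - 5)*(q + 2)*(q + 4)*(q - 2);  q^4 + 2*q^3 - 39*q^2 - 8*q + 140 = (q + 2)*(q - 5)*(q + 7)*(q - 2)
Cancel the common factors (q - 5), (q - 2), (q + 2).

(q^2 + 7*q + 12)/(q + 7)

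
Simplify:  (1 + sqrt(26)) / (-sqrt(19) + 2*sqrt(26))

Multiply numerator and denominator by sqrt(19) + 2*sqrt(26).
Denominator becomes 85; numerator becomes sqrt(19) + 2*sqrt(26) + sqrt(494) + 52.

(sqrt(19) + 2*sqrt(26) + sqrt(494) + 52)/85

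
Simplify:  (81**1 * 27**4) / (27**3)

3**7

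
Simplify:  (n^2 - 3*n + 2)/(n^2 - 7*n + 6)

Factor: n^2 - 3*n + 2 = (n - 2)*(n - 1);  n^2 - 7*n + 6 = (n - 1)*(n - 6)
Cancel the common factor (n - 1).

(n - 2)/(n - 6)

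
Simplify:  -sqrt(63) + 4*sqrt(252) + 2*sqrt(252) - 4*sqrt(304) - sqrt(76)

sqrt(63) = 3*sqrt(7); 4*sqrt(252) = 24*sqrt(7); 2*sqrt(252) = 12*sqrt(7); 4*sqrt(304) = 16*sqrt(19); sqrt(76) = 2*sqrt(19)

-18*sqrt(19) + 33*sqrt(7)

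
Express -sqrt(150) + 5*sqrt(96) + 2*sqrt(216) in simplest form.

sqrt(150) = 5*sqrt(6); 5*sqrt(96) = 20*sqrt(6); 2*sqrt(216) = 12*sqrt(6)
Combine: (-5 + 20 + 12)·sqrt(6) = 27*sqrt(6)

27*sqrt(6)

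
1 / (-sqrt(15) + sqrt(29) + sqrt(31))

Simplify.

(-45*sqrt(15) + 13*sqrt(31) + 17*sqrt(29) + 2*sqrt(13485))/1571

Group as (sqrt(29) + sqrt(31)) - sqrt(15); multiply by (sqrt(29) + sqrt(31)) + sqrt(15), then rationalise the remaining surd.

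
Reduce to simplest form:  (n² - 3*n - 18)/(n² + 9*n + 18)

Factor: n² - 3*n - 18 = (n - 6)·(n + 3);  n² + 9*n + 18 = (n + 6)·(n + 3)
Cancel the common factor (n + 3).

(n - 6)/(n + 6)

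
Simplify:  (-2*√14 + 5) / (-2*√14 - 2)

Multiply numerator and denominator by -2 + 2*√14.
Denominator becomes -52; numerator becomes -66 + 14*√14.

(-7*√14 + 33)/26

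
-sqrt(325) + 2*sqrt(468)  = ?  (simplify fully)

sqrt(325) = 5*sqrt(13); 2*sqrt(468) = 12*sqrt(13)
Combine: (-5 + 12)·sqrt(13) = 7*sqrt(13)

7*sqrt(13)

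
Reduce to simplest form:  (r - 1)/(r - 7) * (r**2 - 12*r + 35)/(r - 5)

Factor: r**2 - 12*r + 35 = (r - 5)*(r - 7)
Cancel the common factors (r - 7), (r - 5).

r - 1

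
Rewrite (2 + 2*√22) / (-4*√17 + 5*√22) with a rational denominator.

(4*√17 + 5*√22 + 4*√374 + 110)/139

Multiply numerator and denominator by 4*√17 + 5*√22.
Denominator becomes 278; numerator becomes 8*√17 + 10*√22 + 8*√374 + 220.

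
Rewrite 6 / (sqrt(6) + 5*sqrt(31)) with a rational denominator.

Multiply numerator and denominator by -5*sqrt(31) + sqrt(6).
Denominator becomes -769; numerator becomes -30*sqrt(31) + 6*sqrt(6).

(-6*sqrt(6) + 30*sqrt(31))/769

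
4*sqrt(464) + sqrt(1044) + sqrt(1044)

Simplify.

28*sqrt(29)

4*sqrt(464) = 16*sqrt(29); sqrt(1044) = 6*sqrt(29); sqrt(1044) = 6*sqrt(29)
Combine: (16 + 6 + 6)·sqrt(29) = 28*sqrt(29)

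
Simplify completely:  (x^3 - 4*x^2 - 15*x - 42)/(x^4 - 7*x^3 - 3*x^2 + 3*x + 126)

Factor: x^3 - 4*x^2 - 15*x - 42 = (x - 7)*(x^2 + 3*x + 6);  x^4 - 7*x^3 - 3*x^2 + 3*x + 126 = (x - 7)*(x - 3)*(x^2 + 3*x + 6)
Cancel the common factors (x^2 + 3*x + 6), (x - 7).

1/(x - 3)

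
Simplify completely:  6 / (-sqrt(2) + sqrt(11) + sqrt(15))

Group as (sqrt(11) + sqrt(15)) - sqrt(2); multiply by (sqrt(11) + sqrt(15)) + sqrt(2), then rationalise the remaining surd.

(-12*sqrt(2) - sqrt(15) + 3*sqrt(11) + sqrt(330))/7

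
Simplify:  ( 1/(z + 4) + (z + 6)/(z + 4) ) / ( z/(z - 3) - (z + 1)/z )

(z³ + 4*z² - 21*z)/(2*z² + 11*z + 12)

Numerator: 1/(z + 4) + (z + 6)/(z + 4) = (z + 7)/(z + 4)
Denominator: z/(z - 3) - (z + 1)/z = (2*z + 3)/(z² - 3*z)
Divide: ((z + 7)/(z + 4)) · ((z² - 3*z)/(2*z + 3)) = (z³ + 4*z² - 21*z)/(2*z² + 11*z + 12)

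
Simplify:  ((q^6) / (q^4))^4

q^8

Inside the bracket: q^2
Raise to the power 4: q^8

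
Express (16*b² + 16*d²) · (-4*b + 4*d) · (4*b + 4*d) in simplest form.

((4*d)+(4*b))((4*d)-(4*b)) = -16*b² + 16*d²; continue pairing.

-256*b⁴ + 256*d⁴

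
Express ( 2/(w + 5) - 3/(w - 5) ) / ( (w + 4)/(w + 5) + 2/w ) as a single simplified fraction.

Numerator: 2/(w + 5) - 3/(w - 5) = (-w - 25)/(w^2 - 25)
Denominator: (w + 4)/(w + 5) + 2/w = (w^2 + 6*w + 10)/(w^2 + 5*w)
Divide: ((-w - 25)/(w^2 - 25)) · ((w^2 + 5*w)/(w^2 + 6*w + 10)) = (-w^2 - 25*w)/(w^3 + w^2 - 20*w - 50)

(-w^2 - 25*w)/(w^3 + w^2 - 20*w - 50)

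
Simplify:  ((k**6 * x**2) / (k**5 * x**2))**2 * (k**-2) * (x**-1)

Inside the bracket: k**1
Raise to the power 2: k**2
Multiply by (k**-2) * (x**-1): add exponents.

1/x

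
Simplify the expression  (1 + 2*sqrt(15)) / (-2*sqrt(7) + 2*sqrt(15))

(sqrt(7) + sqrt(15) + 2*sqrt(105) + 30)/16

Multiply numerator and denominator by 2*sqrt(7) + 2*sqrt(15).
Denominator becomes 32; numerator becomes 2*sqrt(7) + 2*sqrt(15) + 4*sqrt(105) + 60.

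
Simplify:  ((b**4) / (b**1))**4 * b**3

Inside the bracket: b**3
Raise to the power 4: b**12
Multiply by b**3: add exponents.

b**15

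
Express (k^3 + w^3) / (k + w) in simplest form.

Apply the sum-of-cubes factorisation and cancel (k + w).

k^2 - k*w + w^2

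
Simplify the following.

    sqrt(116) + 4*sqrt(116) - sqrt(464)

sqrt(116) = 2*sqrt(29); 4*sqrt(116) = 8*sqrt(29); sqrt(464) = 4*sqrt(29)
Combine: (2 + 8 - 4)·sqrt(29) = 6*sqrt(29)

6*sqrt(29)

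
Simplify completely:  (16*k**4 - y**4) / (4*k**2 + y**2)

4*k**2 - y**2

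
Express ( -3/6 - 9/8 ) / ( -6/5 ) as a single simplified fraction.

Numerator: -3/6 - 9/8 = -13/8
Denominator: -6/5 = -6/5
Divide: (-13/8) · (-5/6) = 65/48

65/48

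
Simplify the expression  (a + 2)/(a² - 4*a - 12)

1/(a - 6)

Factor: a² - 4*a - 12 = (a + 2)·(a - 6)
Cancel the common factor (a + 2).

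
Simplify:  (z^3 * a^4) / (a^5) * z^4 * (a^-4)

Quotient: z^3 * (a^-1)
Multiply by z^4 * (a^-4): add exponents.

z^7/a^5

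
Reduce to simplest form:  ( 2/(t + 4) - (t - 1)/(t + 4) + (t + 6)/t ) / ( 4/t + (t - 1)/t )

(13*t + 24)/(t**2 + 7*t + 12)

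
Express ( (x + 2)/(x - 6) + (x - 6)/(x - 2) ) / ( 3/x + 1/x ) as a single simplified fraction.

Numerator: (x + 2)/(x - 6) + (x - 6)/(x - 2) = (2*x² - 12*x + 32)/(x² - 8*x + 12)
Denominator: 3/x + 1/x = 4/x
Divide: ((2*x² - 12*x + 32)/(x² - 8*x + 12)) · (x/4) = (x³ - 6*x² + 16*x)/(2*x² - 16*x + 24)

(x³ - 6*x² + 16*x)/(2*x² - 16*x + 24)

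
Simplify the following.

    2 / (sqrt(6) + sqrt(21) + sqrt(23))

Group as (sqrt(6) + sqrt(21)) + sqrt(23); multiply by (sqrt(6) + sqrt(21)) - sqrt(23), then rationalise the remaining surd.

(-3*sqrt(322) + 2*sqrt(23) + 4*sqrt(21) + 19*sqrt(6))/122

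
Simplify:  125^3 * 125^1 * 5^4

125^3 = 5^9; 125^1 = 5^3; 5^4 = 5^4
Combine exponents: 5^16

5^16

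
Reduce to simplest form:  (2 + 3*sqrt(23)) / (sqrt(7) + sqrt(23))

Multiply numerator and denominator by -sqrt(7) + sqrt(23).
Denominator becomes 16; numerator becomes -3*sqrt(161) - 2*sqrt(7) + 2*sqrt(23) + 69.

(-3*sqrt(161) - 2*sqrt(7) + 2*sqrt(23) + 69)/16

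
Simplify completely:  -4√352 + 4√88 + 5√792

22*√22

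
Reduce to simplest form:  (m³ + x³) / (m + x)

m² - m*x + x²

x^3 + m^3 = (m + x)(m² - m*x + x²).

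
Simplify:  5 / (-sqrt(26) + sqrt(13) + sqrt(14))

Group as (sqrt(13) + sqrt(14)) - sqrt(26); multiply by (sqrt(13) + sqrt(14)) + sqrt(26), then rationalise the remaining surd.

(-5*sqrt(26) + 125*sqrt(14) + 135*sqrt(13) + 260*sqrt(7))/727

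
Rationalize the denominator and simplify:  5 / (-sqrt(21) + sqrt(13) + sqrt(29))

(-105*sqrt(21) + 25*sqrt(29) + 185*sqrt(13) + 10*sqrt(7917))/1067

Group as (sqrt(13) + sqrt(29)) - sqrt(21); multiply by (sqrt(13) + sqrt(29)) + sqrt(21), then rationalise the remaining surd.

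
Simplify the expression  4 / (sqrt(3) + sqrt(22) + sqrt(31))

Group as (sqrt(3) + sqrt(31)) + sqrt(22); multiply by (sqrt(3) + sqrt(31)) - sqrt(22), then rationalise the remaining surd.

(-2*sqrt(2046) - 6*sqrt(31) + 12*sqrt(22) + 50*sqrt(3))/57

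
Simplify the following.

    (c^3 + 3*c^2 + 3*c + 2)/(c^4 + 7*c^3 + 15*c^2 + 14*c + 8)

1/(c + 4)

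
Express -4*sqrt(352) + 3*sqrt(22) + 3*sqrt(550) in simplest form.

2*sqrt(22)

4*sqrt(352) = 16*sqrt(22); 3*sqrt(22) = 3*sqrt(22); 3*sqrt(550) = 15*sqrt(22)
Combine: (-16 + 3 + 15)·sqrt(22) = 2*sqrt(22)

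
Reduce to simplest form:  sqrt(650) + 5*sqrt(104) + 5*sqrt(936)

45*sqrt(26)

sqrt(650) = 5*sqrt(26); 5*sqrt(104) = 10*sqrt(26); 5*sqrt(936) = 30*sqrt(26)
Combine: (5 + 10 + 30)·sqrt(26) = 45*sqrt(26)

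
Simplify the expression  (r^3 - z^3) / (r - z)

r^2 + r*z + z^2

Apply the difference-of-cubes factorisation and cancel (r - z).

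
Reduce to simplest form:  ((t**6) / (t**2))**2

Inside the bracket: t**4
Raise to the power 2: t**8

t**8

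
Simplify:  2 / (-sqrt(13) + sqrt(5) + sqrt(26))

Group as (sqrt(5) + sqrt(26)) - sqrt(13); multiply by (sqrt(5) + sqrt(26)) + sqrt(13), then rationalise the remaining surd.

(-9*sqrt(13) - 4*sqrt(26) + 17*sqrt(5) + 13*sqrt(10))/49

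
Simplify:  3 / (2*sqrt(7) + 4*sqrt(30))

(-3*sqrt(7) + 6*sqrt(30))/226

Multiply numerator and denominator by -2*sqrt(7) + 4*sqrt(30).
Denominator becomes 452; numerator becomes -6*sqrt(7) + 12*sqrt(30).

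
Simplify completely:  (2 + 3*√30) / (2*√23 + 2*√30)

(-3*√690 - 2*√23 + 2*√30 + 90)/14

Multiply numerator and denominator by -2*√23 + 2*√30.
Denominator becomes 28; numerator becomes -6*√690 - 4*√23 + 4*√30 + 180.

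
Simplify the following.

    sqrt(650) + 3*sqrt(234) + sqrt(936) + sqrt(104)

22*sqrt(26)

sqrt(650) = 5*sqrt(26); 3*sqrt(234) = 9*sqrt(26); sqrt(936) = 6*sqrt(26); sqrt(104) = 2*sqrt(26)
Combine: (5 + 9 + 6 + 2)·sqrt(26) = 22*sqrt(26)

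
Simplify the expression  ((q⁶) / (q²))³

Inside the bracket: q⁴
Raise to the power 3: q^12

q^12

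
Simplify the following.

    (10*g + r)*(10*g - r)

Product of conjugates: (P+Q)(P-Q) = P**2 - Q**2.

100*g**2 - r**2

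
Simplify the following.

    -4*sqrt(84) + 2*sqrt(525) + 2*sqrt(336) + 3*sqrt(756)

4*sqrt(84) = 8*sqrt(21); 2*sqrt(525) = 10*sqrt(21); 2*sqrt(336) = 8*sqrt(21); 3*sqrt(756) = 18*sqrt(21)
Combine: (-8 + 10 + 8 + 18)·sqrt(21) = 28*sqrt(21)

28*sqrt(21)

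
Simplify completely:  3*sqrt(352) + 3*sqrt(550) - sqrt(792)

3*sqrt(352) = 12*sqrt(22); 3*sqrt(550) = 15*sqrt(22); sqrt(792) = 6*sqrt(22)
Combine: (12 + 15 - 6)·sqrt(22) = 21*sqrt(22)

21*sqrt(22)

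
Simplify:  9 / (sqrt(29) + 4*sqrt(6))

Multiply numerator and denominator by -sqrt(29) + 4*sqrt(6).
Denominator becomes 67; numerator becomes -9*sqrt(29) + 36*sqrt(6).

(-9*sqrt(29) + 36*sqrt(6))/67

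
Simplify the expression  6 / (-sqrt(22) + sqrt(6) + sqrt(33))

(-102*sqrt(22) - 30*sqrt(33) + 294*sqrt(6) + 792)/503

Group as (sqrt(6) + sqrt(33)) - sqrt(22); multiply by (sqrt(6) + sqrt(33)) + sqrt(22), then rationalise the remaining surd.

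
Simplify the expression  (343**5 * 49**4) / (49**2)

7**19

343**5 = 7**15; 49**4 = 7**8; 49**2 = 7**4
Combine exponents: 7**19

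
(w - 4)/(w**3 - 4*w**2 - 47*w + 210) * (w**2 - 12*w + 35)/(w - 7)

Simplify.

(w - 4)/(w**2 + w - 42)

Factor: w**3 - 4*w**2 - 47*w + 210 = (w - 5)*(w - 6)*(w + 7);  w**2 - 12*w + 35 = (w - 5)*(w - 7)
Cancel the common factors (w - 7), (w - 5).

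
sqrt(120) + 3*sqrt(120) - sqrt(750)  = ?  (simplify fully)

3*sqrt(30)

sqrt(120) = 2*sqrt(30); 3*sqrt(120) = 6*sqrt(30); sqrt(750) = 5*sqrt(30)
Combine: (2 + 6 - 5)·sqrt(30) = 3*sqrt(30)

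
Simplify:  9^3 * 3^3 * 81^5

3^29

9^3 = 3^6; 3^3 = 3^3; 81^5 = 3^20
Combine exponents: 3^29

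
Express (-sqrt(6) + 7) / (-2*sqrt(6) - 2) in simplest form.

Multiply numerator and denominator by -2 + 2*sqrt(6).
Denominator becomes -20; numerator becomes -26 + 16*sqrt(6).

(-8*sqrt(6) + 13)/10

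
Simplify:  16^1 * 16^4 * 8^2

2^26

16^1 = 2^4; 16^4 = 2^16; 8^2 = 2^6
Combine exponents: 2^26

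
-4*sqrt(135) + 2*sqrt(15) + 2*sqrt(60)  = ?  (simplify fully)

4*sqrt(135) = 12*sqrt(15); 2*sqrt(15) = 2*sqrt(15); 2*sqrt(60) = 4*sqrt(15)
Combine: (-12 + 2 + 4)·sqrt(15) = -6*sqrt(15)

-6*sqrt(15)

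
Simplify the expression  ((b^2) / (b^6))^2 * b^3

b^(-5)

Inside the bracket: (b^-4)
Raise to the power 2: (b^-8)
Multiply by b^3: add exponents.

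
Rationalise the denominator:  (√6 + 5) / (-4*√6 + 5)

(-25*√6 - 49)/71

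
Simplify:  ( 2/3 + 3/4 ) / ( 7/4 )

17/21

Numerator: 2/3 + 3/4 = 17/12
Denominator: 7/4 = 7/4
Divide: (17/12) · (4/7) = 17/21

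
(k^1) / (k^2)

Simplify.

1/k

Quotient: (k^-1)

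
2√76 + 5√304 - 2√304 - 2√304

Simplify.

2√76 = 4*√19; 5√304 = 20*√19; 2√304 = 8*√19; 2√304 = 8*√19
Combine: (4 + 20 - 8 - 8)·√19 = 8*√19

8*√19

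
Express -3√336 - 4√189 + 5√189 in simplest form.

3√336 = 12*√21; 4√189 = 12*√21; 5√189 = 15*√21
Combine: (-12 - 12 + 15)·√21 = -9*√21

-9*√21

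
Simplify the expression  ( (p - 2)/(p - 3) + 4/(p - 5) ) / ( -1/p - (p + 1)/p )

(-p³ + 3*p² + 2*p)/(p³ - 6*p² - p + 30)

Numerator: (p - 2)/(p - 3) + 4/(p - 5) = (p² - 3*p - 2)/(p² - 8*p + 15)
Denominator: -1/p - (p + 1)/p = (-p - 2)/p
Divide: ((p² - 3*p - 2)/(p² - 8*p + 15)) · (p/(-p - 2)) = (-p³ + 3*p² + 2*p)/(p³ - 6*p² - p + 30)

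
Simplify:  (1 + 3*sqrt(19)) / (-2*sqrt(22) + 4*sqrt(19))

(sqrt(22) + 2*sqrt(19) + 3*sqrt(418) + 114)/108

Multiply numerator and denominator by 2*sqrt(22) + 4*sqrt(19).
Denominator becomes 216; numerator becomes 2*sqrt(22) + 4*sqrt(19) + 6*sqrt(418) + 228.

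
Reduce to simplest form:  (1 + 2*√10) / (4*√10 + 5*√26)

(-80 - 4*√10 + 5*√26 + 20*√65)/490

Multiply numerator and denominator by -5*√26 + 4*√10.
Denominator becomes -490; numerator becomes -20*√65 - 5*√26 + 4*√10 + 80.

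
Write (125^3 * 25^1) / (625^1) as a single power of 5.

5^7

125^3 = 5^9; 25^1 = 5^2; 625^1 = 5^4
Combine exponents: 5^7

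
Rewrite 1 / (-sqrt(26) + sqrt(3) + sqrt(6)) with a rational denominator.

Group as (sqrt(3) + sqrt(6)) - sqrt(26); multiply by (sqrt(3) + sqrt(6)) + sqrt(26), then rationalise the remaining surd.

(-17*sqrt(26) - 23*sqrt(6) - 29*sqrt(3) - 12*sqrt(13))/217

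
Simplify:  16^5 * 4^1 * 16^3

16^5 = 2^20; 4^1 = 2^2; 16^3 = 2^12
Combine exponents: 2^34

2^34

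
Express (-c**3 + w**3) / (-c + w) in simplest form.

c**2 + c*w + w**2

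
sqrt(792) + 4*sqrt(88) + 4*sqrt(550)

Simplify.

34*sqrt(22)

sqrt(792) = 6*sqrt(22); 4*sqrt(88) = 8*sqrt(22); 4*sqrt(550) = 20*sqrt(22)
Combine: (6 + 8 + 20)·sqrt(22) = 34*sqrt(22)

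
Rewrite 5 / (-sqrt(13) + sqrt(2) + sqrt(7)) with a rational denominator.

(2*sqrt(13) + 4*sqrt(7) + 9*sqrt(2) + sqrt(182))/4

Group as (sqrt(2) + sqrt(7)) - sqrt(13); multiply by (sqrt(2) + sqrt(7)) + sqrt(13), then rationalise the remaining surd.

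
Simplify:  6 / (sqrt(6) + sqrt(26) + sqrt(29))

(-8*sqrt(1131) + 6*sqrt(29) + 18*sqrt(26) + 98*sqrt(6))/205

Group as (sqrt(6) + sqrt(29)) + sqrt(26); multiply by (sqrt(6) + sqrt(29)) - sqrt(26), then rationalise the remaining surd.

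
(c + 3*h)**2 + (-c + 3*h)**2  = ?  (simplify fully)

2*c**2 + 18*h**2

Binomially expand both and collect terms in (3*h), c.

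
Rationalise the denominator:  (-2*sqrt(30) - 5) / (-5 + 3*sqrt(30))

(-41 - 5*sqrt(30))/49

Multiply numerator and denominator by -3*sqrt(30) - 5.
Denominator becomes -245; numerator becomes 25*sqrt(30) + 205.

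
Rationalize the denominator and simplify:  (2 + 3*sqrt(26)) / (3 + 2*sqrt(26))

Multiply numerator and denominator by -2*sqrt(26) + 3.
Denominator becomes -95; numerator becomes -150 + 5*sqrt(26).

(-sqrt(26) + 30)/19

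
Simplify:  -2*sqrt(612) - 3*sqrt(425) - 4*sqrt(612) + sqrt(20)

2*sqrt(612) = 12*sqrt(17); 3*sqrt(425) = 15*sqrt(17); 4*sqrt(612) = 24*sqrt(17); sqrt(20) = 2*sqrt(5)

-51*sqrt(17) + 2*sqrt(5)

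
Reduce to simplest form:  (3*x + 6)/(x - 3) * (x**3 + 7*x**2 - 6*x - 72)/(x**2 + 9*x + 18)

Factor: 3*x + 6 = 3*(x + 2);  x**3 + 7*x**2 - 6*x - 72 = (x + 4)*(x - 3)*(x + 6);  x**2 + 9*x + 18 = (x + 6)*(x + 3)
Cancel the common factors (x + 6), (x - 3).

(3*x**2 + 18*x + 24)/(x + 3)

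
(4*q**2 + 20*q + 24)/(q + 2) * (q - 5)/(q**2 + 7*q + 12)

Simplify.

(4*q - 20)/(q + 4)

Factor: 4*q**2 + 20*q + 24 = 4*(q + 3)*(q + 2);  q**2 + 7*q + 12 = (q + 3)*(q + 4)
Cancel the common factors (q + 2), (q + 3).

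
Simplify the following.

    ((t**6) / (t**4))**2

t**4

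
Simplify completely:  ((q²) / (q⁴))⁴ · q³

q^(-5)

Inside the bracket: (q^-2)
Raise to the power 4: (q^-8)
Multiply by q³: add exponents.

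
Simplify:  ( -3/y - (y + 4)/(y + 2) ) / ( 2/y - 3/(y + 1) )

Numerator: -3/y - (y + 4)/(y + 2) = (-y^2 - 7*y - 6)/(y^2 + 2*y)
Denominator: 2/y - 3/(y + 1) = (-y + 2)/(y^2 + y)
Divide: ((-y^2 - 7*y - 6)/(y^2 + 2*y)) · ((y^2 + y)/(-y + 2)) = (y^3 + 8*y^2 + 13*y + 6)/(y^2 - 4)

(y^3 + 8*y^2 + 13*y + 6)/(y^2 - 4)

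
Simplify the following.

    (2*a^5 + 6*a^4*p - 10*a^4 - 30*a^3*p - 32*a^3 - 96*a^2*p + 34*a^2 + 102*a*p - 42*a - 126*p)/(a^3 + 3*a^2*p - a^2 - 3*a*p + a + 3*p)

2*a^2 - 8*a - 42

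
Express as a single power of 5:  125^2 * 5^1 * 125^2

125^2 = 5^6; 5^1 = 5^1; 125^2 = 5^6
Combine exponents: 5^13

5^13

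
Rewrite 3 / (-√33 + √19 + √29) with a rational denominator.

Group as (√19 + √29) - √33; multiply by (√19 + √29) + √33, then rationalise the remaining surd.

(-45*√33 + 69*√29 + 129*√19 + 6*√18183)/1979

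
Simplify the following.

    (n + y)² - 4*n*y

After expansion: n² - 2*n*y + y² — a perfect-square trinomial.

(n - y)²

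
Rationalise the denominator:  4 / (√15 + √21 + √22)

(-3*√770 + 7*√22 + 8*√21 + 14*√15)/133

Group as (√15 + √21) + √22; multiply by (√15 + √21) - √22, then rationalise the remaining surd.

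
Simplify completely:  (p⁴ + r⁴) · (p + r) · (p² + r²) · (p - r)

p⁸ - r⁸

Pair the conjugate factors: (p+r)(p-r) = p² - r², then repeat with the next factor.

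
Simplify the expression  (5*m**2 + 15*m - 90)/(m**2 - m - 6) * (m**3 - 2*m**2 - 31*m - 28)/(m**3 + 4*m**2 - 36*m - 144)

(5*m**2 - 30*m - 35)/(m**2 - 4*m - 12)

Factor: 5*m**2 + 15*m - 90 = 5*(m - 3)*(m + 6);  m**2 - m - 6 = (m + 2)*(m - 3);  m**3 - 2*m**2 - 31*m - 28 = (m - 7)*(m + 1)*(m + 4);  m**3 + 4*m**2 - 36*m - 144 = (m + 4)*(m + 6)*(m - 6)
Cancel the common factors (m + 4), (m + 6), (m - 3).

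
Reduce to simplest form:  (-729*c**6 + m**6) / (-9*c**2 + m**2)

Factor m**6 - (3*c)**6 and cancel (-9*c**2 + m**2).

81*c**4 + 9*c**2*m**2 + m**4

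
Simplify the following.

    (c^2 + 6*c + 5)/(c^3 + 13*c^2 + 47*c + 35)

1/(c + 7)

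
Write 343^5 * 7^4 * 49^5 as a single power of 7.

7^29

343^5 = 7^15; 7^4 = 7^4; 49^5 = 7^10
Combine exponents: 7^29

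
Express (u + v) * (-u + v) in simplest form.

Telescope via difference of squares: (v+u)(v-u) = -u^2 + v^2.

-u^2 + v^2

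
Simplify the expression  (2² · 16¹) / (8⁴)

2^(-6)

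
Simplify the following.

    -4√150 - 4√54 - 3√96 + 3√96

4√150 = 20*√6; 4√54 = 12*√6; 3√96 = 12*√6; 3√96 = 12*√6
Combine: (-20 - 12 - 12 + 12)·√6 = -32*√6

-32*√6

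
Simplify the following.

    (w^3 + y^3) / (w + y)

w^2 - w*y + y^2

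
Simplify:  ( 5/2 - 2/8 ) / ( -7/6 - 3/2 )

-27/32

Numerator: 5/2 - 2/8 = 9/4
Denominator: -7/6 - 3/2 = -8/3
Divide: (9/4) · (-3/8) = -27/32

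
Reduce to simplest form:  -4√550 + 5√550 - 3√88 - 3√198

-10*√22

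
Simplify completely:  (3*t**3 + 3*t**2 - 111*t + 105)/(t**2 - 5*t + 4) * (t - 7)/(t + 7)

Factor: 3*t**3 + 3*t**2 - 111*t + 105 = 3*(t - 5)*(t + 7)*(t - 1);  t**2 - 5*t + 4 = (t - 1)*(t - 4)
Cancel the common factors (t - 1), (t + 7).

(3*t**2 - 36*t + 105)/(t - 4)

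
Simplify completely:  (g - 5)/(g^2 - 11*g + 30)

1/(g - 6)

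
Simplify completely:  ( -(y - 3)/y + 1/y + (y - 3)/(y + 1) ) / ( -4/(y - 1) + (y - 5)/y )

(4*y - 4)/(y^3 - 9*y^2 - 5*y + 5)

Numerator: -(y - 3)/y + 1/y + (y - 3)/(y + 1) = 4/(y^2 + y)
Denominator: -4/(y - 1) + (y - 5)/y = (y^2 - 10*y + 5)/(y^2 - y)
Divide: (4/(y^2 + y)) · ((y^2 - y)/(y^2 - 10*y + 5)) = (4*y - 4)/(y^3 - 9*y^2 - 5*y + 5)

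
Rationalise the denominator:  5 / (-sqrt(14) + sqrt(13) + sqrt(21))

(-50*sqrt(14) + 15*sqrt(21) + 55*sqrt(13) + 35*sqrt(78))/346

Group as (sqrt(13) + sqrt(21)) - sqrt(14); multiply by (sqrt(13) + sqrt(21)) + sqrt(14), then rationalise the remaining surd.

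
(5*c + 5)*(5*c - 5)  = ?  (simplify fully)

Product of conjugates: (P+Q)(P-Q) = P**2 - Q**2.

25*c**2 - 25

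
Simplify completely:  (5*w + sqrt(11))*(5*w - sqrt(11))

Difference of squares with P = 5*w, Q = sqrt(11).

25*w**2 - 11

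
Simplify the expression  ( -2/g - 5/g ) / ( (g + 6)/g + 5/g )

-7/(g + 11)

Numerator: -2/g - 5/g = -7/g
Denominator: (g + 6)/g + 5/g = (g + 11)/g
Divide: (-7/g) · (g/(g + 11)) = -7/(g + 11)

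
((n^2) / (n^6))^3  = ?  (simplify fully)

n^(-12)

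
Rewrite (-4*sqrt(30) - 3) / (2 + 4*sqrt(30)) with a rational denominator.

(-237 - 2*sqrt(30))/238

Multiply numerator and denominator by -4*sqrt(30) + 2.
Denominator becomes -476; numerator becomes 4*sqrt(30) + 474.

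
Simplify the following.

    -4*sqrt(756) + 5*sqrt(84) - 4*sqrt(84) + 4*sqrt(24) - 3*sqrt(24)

4*sqrt(756) = 24*sqrt(21); 5*sqrt(84) = 10*sqrt(21); 4*sqrt(84) = 8*sqrt(21); 4*sqrt(24) = 8*sqrt(6); 3*sqrt(24) = 6*sqrt(6)

-22*sqrt(21) + 2*sqrt(6)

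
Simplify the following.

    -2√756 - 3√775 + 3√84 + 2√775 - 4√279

-17*√31 - 6*√21

2√756 = 12*√21; 3√775 = 15*√31; 3√84 = 6*√21; 2√775 = 10*√31; 4√279 = 12*√31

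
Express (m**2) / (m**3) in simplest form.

1/m

Quotient: (m**-1)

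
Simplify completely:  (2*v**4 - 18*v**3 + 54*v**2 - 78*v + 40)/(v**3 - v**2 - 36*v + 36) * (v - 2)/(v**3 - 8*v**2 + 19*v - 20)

(2*v - 4)/(v**2 - 36)

Factor: 2*v**4 - 18*v**3 + 54*v**2 - 78*v + 40 = 2*(v**2 - 3*v + 4)*(v - 5)*(v - 1);  v**3 - v**2 - 36*v + 36 = (v - 6)*(v - 1)*(v + 6);  v**3 - 8*v**2 + 19*v - 20 = (v**2 - 3*v + 4)*(v - 5)
Cancel the common factors (v**2 - 3*v + 4), (v - 5), (v - 1).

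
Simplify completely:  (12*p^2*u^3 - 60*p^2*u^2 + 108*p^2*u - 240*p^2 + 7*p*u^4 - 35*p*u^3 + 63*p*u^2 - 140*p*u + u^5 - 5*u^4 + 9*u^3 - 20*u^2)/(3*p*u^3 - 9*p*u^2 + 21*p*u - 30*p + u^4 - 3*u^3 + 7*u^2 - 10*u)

(4*p*u - 16*p + u^2 - 4*u)/(u - 2)

Factor: 12*p^2*u^3 - 60*p^2*u^2 + 108*p^2*u - 240*p^2 + 7*p*u^4 - 35*p*u^3 + 63*p*u^2 - 140*p*u + u^5 - 5*u^4 + 9*u^3 - 20*u^2 = (u - 4)*(u^2 - u + 5)*(3*p + u)*(4*p + u);  3*p*u^3 - 9*p*u^2 + 21*p*u - 30*p + u^4 - 3*u^3 + 7*u^2 - 10*u = (u^2 - u + 5)*(3*p + u)*(u - 2)
Cancel the common factors (u^2 - u + 5), (3*p + u).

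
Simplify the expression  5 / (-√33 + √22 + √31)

Group as (√22 + √31) - √33; multiply by (√22 + √31) + √33, then rationalise the remaining surd.

(-50*√33 + 60*√31 + 105*√22 + 55*√186)/1164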